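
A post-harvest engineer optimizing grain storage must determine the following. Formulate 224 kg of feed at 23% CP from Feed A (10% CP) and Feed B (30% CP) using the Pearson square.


parts_A = CP_b - target = 30 - 23 = 7
parts_B = target - CP_a = 23 - 10 = 13
total_parts = 7 + 13 = 20
Feed A = 224 * 7 / 20 = 78.40 kg
Feed B = 224 * 13 / 20 = 145.60 kg

78.40 kg


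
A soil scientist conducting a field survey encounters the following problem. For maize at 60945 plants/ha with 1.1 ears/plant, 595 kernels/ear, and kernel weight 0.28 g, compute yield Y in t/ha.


Y = density * ears * kernels * kw
  = 60945 * 1.1 * 595 * 0.28 g/ha
  = 11168780.70 g/ha
  = 11168.78 kg/ha = 11.17 t/ha


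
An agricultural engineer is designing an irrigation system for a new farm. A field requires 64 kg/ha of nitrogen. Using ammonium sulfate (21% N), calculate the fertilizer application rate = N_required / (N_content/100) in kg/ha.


Rate = N_required / (N_content / 100)
     = 64 / (21 / 100)
     = 64 / 0.21
     = 304.76 kg/ha


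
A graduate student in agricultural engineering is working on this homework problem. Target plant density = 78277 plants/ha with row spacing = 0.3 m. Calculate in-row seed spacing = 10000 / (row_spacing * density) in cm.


spacing = 10000 / (row_sp * density)
        = 10000 / (0.3 * 78277)
        = 10000 / 23483.10
        = 0.42584 m = 42.58 cm


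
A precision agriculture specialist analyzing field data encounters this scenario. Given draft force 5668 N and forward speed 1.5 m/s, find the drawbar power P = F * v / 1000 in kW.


P = F * v / 1000
  = 5668 * 1.5 / 1000
  = 8502 / 1000
  = 8.50 kW


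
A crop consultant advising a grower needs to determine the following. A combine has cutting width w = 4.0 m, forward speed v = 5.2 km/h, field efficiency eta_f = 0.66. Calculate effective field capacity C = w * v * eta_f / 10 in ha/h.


C = w * v * eta_f / 10
  = 4.0 * 5.2 * 0.66 / 10
  = 13.73 / 10
  = 1.37 ha/h


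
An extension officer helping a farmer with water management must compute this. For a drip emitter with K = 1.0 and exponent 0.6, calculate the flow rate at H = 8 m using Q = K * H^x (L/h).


Q = K * H^x
  = 1.0 * 8^0.6
  = 1.0 * 3.4822
  = 3.48 L/h


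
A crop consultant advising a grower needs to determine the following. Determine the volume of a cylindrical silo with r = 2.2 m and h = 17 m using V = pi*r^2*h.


V = pi * r^2 * h
  = pi * 2.2^2 * 17
  = pi * 4.84 * 17
  = 258.49 m^3


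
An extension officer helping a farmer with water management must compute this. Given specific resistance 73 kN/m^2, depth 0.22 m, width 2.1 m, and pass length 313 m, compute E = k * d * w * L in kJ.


E = k * d * w * L
  = 73 * 0.22 * 2.1 * 313
  = 10556.24 kJ


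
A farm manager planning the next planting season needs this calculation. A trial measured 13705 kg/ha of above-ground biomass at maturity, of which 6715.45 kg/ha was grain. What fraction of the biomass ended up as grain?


HI = grain_yield / biomass
   = 6715.45 / 13705
   = 0.49


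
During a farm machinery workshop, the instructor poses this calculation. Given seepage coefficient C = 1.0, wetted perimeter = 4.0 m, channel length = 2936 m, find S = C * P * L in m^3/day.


S = C * P * L
  = 1.0 * 4.0 * 2936
  = 11744 m^3/day


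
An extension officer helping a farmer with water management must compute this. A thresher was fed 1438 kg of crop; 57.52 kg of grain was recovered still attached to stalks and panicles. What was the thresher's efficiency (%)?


eta = (total - unthreshed) / total * 100
    = (1438 - 57.52) / 1438 * 100
    = 1380.48 / 1438 * 100
    = 96%


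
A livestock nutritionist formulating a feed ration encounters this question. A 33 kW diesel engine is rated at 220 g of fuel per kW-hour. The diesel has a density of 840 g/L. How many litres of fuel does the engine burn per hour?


FC = P * BSFC / rho_fuel
   = 33 * 220 / 840
   = 7260 / 840
   = 8.64 L/h


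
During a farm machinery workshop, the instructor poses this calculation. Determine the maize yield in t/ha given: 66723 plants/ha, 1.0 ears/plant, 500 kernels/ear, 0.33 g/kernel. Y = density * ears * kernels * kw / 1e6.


Y = density * ears * kernels * kw
  = 66723 * 1.0 * 500 * 0.33 g/ha
  = 11009295 g/ha
  = 11009.30 kg/ha = 11.01 t/ha


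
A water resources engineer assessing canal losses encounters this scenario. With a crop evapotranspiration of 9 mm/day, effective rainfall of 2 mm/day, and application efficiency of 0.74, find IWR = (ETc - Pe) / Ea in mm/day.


IWR = (ETc - Pe) / Ea
    = (9 - 2) / 0.74
    = 7 / 0.74
    = 9.46 mm/day


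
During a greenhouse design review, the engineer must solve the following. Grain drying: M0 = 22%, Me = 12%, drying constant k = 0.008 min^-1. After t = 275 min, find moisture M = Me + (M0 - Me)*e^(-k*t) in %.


M = Me + (M0 - Me) * e^(-k*t)
  = 12 + (22 - 12) * e^(-0.008*275)
  = 12 + 10 * e^(-2.200)
  = 12 + 10 * 0.11080
  = 12 + 1.1080
  = 13.11%


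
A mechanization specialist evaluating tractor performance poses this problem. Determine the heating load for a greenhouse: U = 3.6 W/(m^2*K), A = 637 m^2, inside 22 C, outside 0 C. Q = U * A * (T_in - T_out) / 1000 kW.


dT = 22 - (0) = 22 K
Q = U * A * dT
  = 3.6 * 637 * 22
  = 50450.40 W = 50.45 kW


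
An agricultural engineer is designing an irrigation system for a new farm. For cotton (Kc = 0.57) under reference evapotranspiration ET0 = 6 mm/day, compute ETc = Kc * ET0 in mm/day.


ETc = Kc * ET0
    = 0.57 * 6
    = 3.42 mm/day


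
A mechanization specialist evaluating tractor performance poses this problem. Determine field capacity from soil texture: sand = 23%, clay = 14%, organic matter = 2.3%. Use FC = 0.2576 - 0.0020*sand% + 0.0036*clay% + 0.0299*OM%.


FC = 0.2576 - 0.0020*23 + 0.0036*14 + 0.0299*2.3
   = 0.2576 - 0.0460 + 0.0504 + 0.0688
   = 0.3308


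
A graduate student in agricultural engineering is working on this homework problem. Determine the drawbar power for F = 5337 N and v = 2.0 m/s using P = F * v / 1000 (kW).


P = F * v / 1000
  = 5337 * 2.0 / 1000
  = 10674 / 1000
  = 10.67 kW


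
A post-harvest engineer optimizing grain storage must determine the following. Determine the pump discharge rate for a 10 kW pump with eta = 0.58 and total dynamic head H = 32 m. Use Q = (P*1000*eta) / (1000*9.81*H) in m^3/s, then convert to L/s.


Q = (P * 1000 * eta) / (rho * g * H)
  = (10 * 1000 * 0.58) / (1000 * 9.81 * 32)
  = 5800 / 313920
  = 0.01848 m^3/s = 18.48 L/s


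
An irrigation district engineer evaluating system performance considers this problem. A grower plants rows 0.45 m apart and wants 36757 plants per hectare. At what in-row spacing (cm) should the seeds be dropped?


spacing = 10000 / (row_sp * density)
        = 10000 / (0.45 * 36757)
        = 10000 / 16540.65
        = 0.60457 m = 60.46 cm


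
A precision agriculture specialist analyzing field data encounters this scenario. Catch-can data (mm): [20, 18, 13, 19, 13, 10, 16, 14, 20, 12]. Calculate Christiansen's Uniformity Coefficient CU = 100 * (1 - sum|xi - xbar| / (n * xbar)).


xbar = 155 / 10 = 15.500
sum|xi - xbar| = 31
CU = 100 * (1 - 31 / (10 * 15.500))
   = 100 * (1 - 0.2000)
   = 80%


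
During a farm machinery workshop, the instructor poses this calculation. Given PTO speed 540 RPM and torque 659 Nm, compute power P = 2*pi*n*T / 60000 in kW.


P = 2*pi*n*T / 60000
  = 2*pi * 540 * 659 / 60000
  = 2235934.32 / 60000
  = 37.27 kW


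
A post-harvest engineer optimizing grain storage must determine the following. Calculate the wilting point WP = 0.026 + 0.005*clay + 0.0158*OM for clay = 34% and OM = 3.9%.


WP = 0.026 + 0.005*34 + 0.0158*3.9
   = 0.026 + 0.1700 + 0.0616
   = 0.2576


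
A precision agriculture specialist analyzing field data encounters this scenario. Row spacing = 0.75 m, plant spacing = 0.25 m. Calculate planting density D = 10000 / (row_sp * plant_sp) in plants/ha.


D = 10000 / (row_sp * plant_sp)
  = 10000 / (0.75 * 0.25)
  = 10000 / 0.1875
  = 53333.33 plants/ha


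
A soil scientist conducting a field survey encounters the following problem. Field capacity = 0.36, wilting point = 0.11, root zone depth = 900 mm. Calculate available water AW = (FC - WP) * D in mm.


AW = (FC - WP) * D
   = (0.36 - 0.11) * 900
   = 0.25 * 900
   = 225 mm


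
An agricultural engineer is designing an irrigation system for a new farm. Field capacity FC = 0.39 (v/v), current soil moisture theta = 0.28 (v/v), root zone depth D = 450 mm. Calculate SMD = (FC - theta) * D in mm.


SMD = (FC - theta) * D
    = (0.39 - 0.28) * 450
    = 0.110 * 450
    = 49.50 mm


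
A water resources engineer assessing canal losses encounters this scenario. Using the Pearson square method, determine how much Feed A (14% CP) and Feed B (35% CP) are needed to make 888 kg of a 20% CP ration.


parts_A = CP_b - target = 35 - 20 = 15
parts_B = target - CP_a = 20 - 14 = 6
total_parts = 15 + 6 = 21
Feed A = 888 * 15 / 21 = 634.29 kg
Feed B = 888 * 6 / 21 = 253.71 kg

634.29 kg


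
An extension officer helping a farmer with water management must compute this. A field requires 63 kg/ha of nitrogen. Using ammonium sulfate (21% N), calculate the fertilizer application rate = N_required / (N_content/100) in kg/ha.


Rate = N_required / (N_content / 100)
     = 63 / (21 / 100)
     = 63 / 0.21
     = 300 kg/ha


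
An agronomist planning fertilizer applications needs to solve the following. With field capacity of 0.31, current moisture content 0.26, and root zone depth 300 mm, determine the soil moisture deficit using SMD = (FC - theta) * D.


SMD = (FC - theta) * D
    = (0.31 - 0.26) * 300
    = 0.050 * 300
    = 15 mm


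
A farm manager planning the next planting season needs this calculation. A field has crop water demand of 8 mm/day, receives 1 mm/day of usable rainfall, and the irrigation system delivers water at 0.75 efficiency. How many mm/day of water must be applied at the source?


IWR = (ETc - Pe) / Ea
    = (8 - 1) / 0.75
    = 7 / 0.75
    = 9.33 mm/day


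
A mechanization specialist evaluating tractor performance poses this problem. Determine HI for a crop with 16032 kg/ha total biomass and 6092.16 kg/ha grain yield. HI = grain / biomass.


HI = grain_yield / biomass
   = 6092.16 / 16032
   = 0.38


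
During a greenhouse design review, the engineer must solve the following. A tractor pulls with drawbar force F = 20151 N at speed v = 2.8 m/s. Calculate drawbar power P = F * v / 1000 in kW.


P = F * v / 1000
  = 20151 * 2.8 / 1000
  = 56422.80 / 1000
  = 56.42 kW


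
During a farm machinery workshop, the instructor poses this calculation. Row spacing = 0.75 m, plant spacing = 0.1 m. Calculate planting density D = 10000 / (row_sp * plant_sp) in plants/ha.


D = 10000 / (row_sp * plant_sp)
  = 10000 / (0.75 * 0.1)
  = 10000 / 0.0750
  = 133333.33 plants/ha


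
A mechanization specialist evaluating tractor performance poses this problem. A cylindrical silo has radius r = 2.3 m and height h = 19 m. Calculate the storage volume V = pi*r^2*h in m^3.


V = pi * r^2 * h
  = pi * 2.3^2 * 19
  = pi * 5.29 * 19
  = 315.76 m^3


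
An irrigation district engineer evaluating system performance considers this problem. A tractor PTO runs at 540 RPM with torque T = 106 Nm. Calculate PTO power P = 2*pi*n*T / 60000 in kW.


P = 2*pi*n*T / 60000
  = 2*pi * 540 * 106 / 60000
  = 359649.53 / 60000
  = 5.99 kW


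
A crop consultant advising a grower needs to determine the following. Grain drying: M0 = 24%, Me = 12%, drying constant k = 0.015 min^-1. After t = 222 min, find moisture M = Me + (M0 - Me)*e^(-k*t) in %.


M = Me + (M0 - Me) * e^(-k*t)
  = 12 + (24 - 12) * e^(-0.015*222)
  = 12 + 12 * e^(-3.330)
  = 12 + 12 * 0.03579
  = 12 + 0.4295
  = 12.43%


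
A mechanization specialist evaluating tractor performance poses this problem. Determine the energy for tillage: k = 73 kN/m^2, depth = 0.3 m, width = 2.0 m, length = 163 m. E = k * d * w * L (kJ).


E = k * d * w * L
  = 73 * 0.3 * 2.0 * 163
  = 7139.40 kJ


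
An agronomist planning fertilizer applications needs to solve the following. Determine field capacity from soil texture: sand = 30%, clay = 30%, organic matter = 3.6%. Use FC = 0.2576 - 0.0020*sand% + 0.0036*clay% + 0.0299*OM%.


FC = 0.2576 - 0.0020*30 + 0.0036*30 + 0.0299*3.6
   = 0.2576 - 0.0600 + 0.1080 + 0.1076
   = 0.4132


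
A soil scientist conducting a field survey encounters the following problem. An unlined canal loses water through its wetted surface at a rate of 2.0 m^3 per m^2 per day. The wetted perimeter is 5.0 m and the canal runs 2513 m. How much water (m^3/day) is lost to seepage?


S = C * P * L
  = 2.0 * 5.0 * 2513
  = 25130 m^3/day


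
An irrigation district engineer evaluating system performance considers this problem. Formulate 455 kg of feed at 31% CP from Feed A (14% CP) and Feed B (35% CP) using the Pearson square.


parts_A = CP_b - target = 35 - 31 = 4
parts_B = target - CP_a = 31 - 14 = 17
total_parts = 4 + 17 = 21
Feed A = 455 * 4 / 21 = 86.67 kg
Feed B = 455 * 17 / 21 = 368.33 kg

86.67 kg


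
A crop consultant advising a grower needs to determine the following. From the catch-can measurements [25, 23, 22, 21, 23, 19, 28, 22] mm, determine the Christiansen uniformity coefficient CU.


xbar = 183 / 8 = 22.875
sum|xi - xbar| = 15
CU = 100 * (1 - 15 / (8 * 22.875))
   = 100 * (1 - 0.0820)
   = 91.80%


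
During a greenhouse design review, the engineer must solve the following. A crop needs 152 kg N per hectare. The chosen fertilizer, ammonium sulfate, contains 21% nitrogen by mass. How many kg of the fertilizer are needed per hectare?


Rate = N_required / (N_content / 100)
     = 152 / (21 / 100)
     = 152 / 0.21
     = 723.81 kg/ha


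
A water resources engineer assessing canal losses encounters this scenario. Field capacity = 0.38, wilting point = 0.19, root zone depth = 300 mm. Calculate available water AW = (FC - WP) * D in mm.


AW = (FC - WP) * D
   = (0.38 - 0.19) * 300
   = 0.19 * 300
   = 57 mm


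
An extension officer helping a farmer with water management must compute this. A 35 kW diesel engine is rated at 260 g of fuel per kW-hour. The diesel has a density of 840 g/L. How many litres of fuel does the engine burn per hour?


FC = P * BSFC / rho_fuel
   = 35 * 260 / 840
   = 9100 / 840
   = 10.83 L/h


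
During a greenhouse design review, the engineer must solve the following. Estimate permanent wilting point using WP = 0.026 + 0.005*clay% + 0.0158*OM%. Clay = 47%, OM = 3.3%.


WP = 0.026 + 0.005*47 + 0.0158*3.3
   = 0.026 + 0.2350 + 0.0521
   = 0.3131


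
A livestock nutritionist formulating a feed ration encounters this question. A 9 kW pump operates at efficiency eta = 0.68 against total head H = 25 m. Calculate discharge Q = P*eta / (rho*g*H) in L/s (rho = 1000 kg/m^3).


Q = (P * 1000 * eta) / (rho * g * H)
  = (9 * 1000 * 0.68) / (1000 * 9.81 * 25)
  = 6120 / 245250
  = 0.02495 m^3/s = 24.95 L/s


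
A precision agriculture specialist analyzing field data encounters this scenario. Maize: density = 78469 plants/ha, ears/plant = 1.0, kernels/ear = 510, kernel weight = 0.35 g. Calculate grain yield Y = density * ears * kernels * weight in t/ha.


Y = density * ears * kernels * kw
  = 78469 * 1.0 * 510 * 0.35 g/ha
  = 14006716.50 g/ha
  = 14006.72 kg/ha = 14.01 t/ha


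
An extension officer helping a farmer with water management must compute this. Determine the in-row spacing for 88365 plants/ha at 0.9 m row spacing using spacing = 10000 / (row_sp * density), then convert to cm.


spacing = 10000 / (row_sp * density)
        = 10000 / (0.9 * 88365)
        = 10000 / 79528.50
        = 0.12574 m = 12.57 cm


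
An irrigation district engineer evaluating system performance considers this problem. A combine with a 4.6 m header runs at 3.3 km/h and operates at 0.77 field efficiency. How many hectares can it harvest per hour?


C = w * v * eta_f / 10
  = 4.6 * 3.3 * 0.77 / 10
  = 11.69 / 10
  = 1.17 ha/h


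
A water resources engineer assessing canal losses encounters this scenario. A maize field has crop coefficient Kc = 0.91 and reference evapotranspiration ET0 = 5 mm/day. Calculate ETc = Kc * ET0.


ETc = Kc * ET0
    = 0.91 * 5
    = 4.55 mm/day


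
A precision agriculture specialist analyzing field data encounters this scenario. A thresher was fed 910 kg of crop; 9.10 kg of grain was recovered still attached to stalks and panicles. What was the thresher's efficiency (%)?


eta = (total - unthreshed) / total * 100
    = (910 - 9.10) / 910 * 100
    = 900.90 / 910 * 100
    = 99%


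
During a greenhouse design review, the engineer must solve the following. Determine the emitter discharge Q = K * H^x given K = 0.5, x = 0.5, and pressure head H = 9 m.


Q = K * H^x
  = 0.5 * 9^0.5
  = 0.5 * 3
  = 1.50 L/h


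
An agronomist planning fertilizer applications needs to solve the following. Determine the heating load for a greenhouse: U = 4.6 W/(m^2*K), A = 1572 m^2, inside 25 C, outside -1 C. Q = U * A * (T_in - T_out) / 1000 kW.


dT = 25 - (-1) = 26 K
Q = U * A * dT
  = 4.6 * 1572 * 26
  = 188011.20 W = 188.01 kW


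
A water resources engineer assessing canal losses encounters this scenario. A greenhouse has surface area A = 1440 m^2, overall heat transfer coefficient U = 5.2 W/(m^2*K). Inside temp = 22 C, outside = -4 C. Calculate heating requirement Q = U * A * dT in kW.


dT = 22 - (-4) = 26 K
Q = U * A * dT
  = 5.2 * 1440 * 26
  = 194688 W = 194.69 kW


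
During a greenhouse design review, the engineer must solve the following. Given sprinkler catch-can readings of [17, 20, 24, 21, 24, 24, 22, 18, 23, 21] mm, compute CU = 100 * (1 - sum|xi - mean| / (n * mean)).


xbar = 214 / 10 = 21.400
sum|xi - xbar| = 20
CU = 100 * (1 - 20 / (10 * 21.400))
   = 100 * (1 - 0.0935)
   = 90.65%


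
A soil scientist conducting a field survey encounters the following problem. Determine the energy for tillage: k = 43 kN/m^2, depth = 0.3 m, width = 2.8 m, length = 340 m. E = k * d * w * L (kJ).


E = k * d * w * L
  = 43 * 0.3 * 2.8 * 340
  = 12280.80 kJ


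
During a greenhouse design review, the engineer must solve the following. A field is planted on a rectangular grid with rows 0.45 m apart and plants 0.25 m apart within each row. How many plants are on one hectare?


D = 10000 / (row_sp * plant_sp)
  = 10000 / (0.45 * 0.25)
  = 10000 / 0.1125
  = 88888.89 plants/ha


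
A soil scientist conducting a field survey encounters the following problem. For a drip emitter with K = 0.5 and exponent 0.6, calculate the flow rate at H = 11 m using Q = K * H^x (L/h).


Q = K * H^x
  = 0.5 * 11^0.6
  = 0.5 * 4.2154
  = 2.11 L/h


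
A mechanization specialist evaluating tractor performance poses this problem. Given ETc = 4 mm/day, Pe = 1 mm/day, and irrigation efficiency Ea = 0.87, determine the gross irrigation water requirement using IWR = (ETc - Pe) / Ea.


IWR = (ETc - Pe) / Ea
    = (4 - 1) / 0.87
    = 3 / 0.87
    = 3.45 mm/day


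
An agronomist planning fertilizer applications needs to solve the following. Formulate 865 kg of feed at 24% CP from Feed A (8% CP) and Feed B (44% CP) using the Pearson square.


parts_A = CP_b - target = 44 - 24 = 20
parts_B = target - CP_a = 24 - 8 = 16
total_parts = 20 + 16 = 36
Feed A = 865 * 20 / 36 = 480.56 kg
Feed B = 865 * 16 / 36 = 384.44 kg

480.56 kg


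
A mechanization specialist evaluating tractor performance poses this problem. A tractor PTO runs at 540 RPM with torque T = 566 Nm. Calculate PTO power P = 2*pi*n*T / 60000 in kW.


P = 2*pi*n*T / 60000
  = 2*pi * 540 * 566 / 60000
  = 1920392.76 / 60000
  = 32.01 kW


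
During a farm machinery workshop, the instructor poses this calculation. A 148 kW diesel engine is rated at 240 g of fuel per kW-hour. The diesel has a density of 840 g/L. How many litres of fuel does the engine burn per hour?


FC = P * BSFC / rho_fuel
   = 148 * 240 / 840
   = 35520 / 840
   = 42.29 L/h


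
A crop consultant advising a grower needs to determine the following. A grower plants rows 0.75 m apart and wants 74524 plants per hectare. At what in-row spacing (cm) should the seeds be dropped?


spacing = 10000 / (row_sp * density)
        = 10000 / (0.75 * 74524)
        = 10000 / 55893
        = 0.17891 m = 17.89 cm


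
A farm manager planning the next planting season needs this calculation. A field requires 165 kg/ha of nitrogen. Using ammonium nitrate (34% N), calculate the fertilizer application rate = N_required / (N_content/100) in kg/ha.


Rate = N_required / (N_content / 100)
     = 165 / (34 / 100)
     = 165 / 0.34
     = 485.29 kg/ha


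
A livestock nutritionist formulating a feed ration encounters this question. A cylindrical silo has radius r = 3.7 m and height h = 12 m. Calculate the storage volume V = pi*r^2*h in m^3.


V = pi * r^2 * h
  = pi * 3.7^2 * 12
  = pi * 13.69 * 12
  = 516.10 m^3


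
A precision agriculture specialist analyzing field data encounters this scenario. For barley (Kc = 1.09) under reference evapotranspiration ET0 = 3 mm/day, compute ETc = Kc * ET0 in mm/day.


ETc = Kc * ET0
    = 1.09 * 3
    = 3.27 mm/day


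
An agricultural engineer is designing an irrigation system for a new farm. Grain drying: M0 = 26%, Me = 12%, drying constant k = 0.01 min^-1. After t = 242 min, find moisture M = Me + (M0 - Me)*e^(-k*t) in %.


M = Me + (M0 - Me) * e^(-k*t)
  = 12 + (26 - 12) * e^(-0.01*242)
  = 12 + 14 * e^(-2.420)
  = 12 + 14 * 0.08892
  = 12 + 1.2449
  = 13.24%


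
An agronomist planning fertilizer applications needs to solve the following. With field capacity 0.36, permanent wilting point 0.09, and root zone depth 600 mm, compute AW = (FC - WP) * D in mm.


AW = (FC - WP) * D
   = (0.36 - 0.09) * 600
   = 0.27 * 600
   = 162 mm


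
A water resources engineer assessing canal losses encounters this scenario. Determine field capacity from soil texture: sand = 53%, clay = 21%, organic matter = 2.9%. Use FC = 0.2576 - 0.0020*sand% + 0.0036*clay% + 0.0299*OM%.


FC = 0.2576 - 0.0020*53 + 0.0036*21 + 0.0299*2.9
   = 0.2576 - 0.1060 + 0.0756 + 0.0867
   = 0.3139


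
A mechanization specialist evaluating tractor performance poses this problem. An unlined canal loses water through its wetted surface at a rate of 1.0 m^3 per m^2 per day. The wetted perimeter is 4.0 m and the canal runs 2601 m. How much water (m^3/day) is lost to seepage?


S = C * P * L
  = 1.0 * 4.0 * 2601
  = 10404 m^3/day


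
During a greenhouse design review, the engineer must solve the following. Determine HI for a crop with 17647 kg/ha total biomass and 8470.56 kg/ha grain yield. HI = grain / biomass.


HI = grain_yield / biomass
   = 8470.56 / 17647
   = 0.48


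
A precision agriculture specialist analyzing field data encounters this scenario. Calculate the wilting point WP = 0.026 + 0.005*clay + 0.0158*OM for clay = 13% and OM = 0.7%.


WP = 0.026 + 0.005*13 + 0.0158*0.7
   = 0.026 + 0.0650 + 0.0111
   = 0.1021


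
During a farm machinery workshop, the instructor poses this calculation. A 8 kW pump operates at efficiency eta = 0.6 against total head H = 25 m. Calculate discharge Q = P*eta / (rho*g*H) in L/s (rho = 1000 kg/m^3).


Q = (P * 1000 * eta) / (rho * g * H)
  = (8 * 1000 * 0.6) / (1000 * 9.81 * 25)
  = 4800 / 245250
  = 0.01957 m^3/s = 19.57 L/s


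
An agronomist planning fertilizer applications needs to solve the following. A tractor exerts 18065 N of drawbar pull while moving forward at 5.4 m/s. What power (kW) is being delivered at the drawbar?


P = F * v / 1000
  = 18065 * 5.4 / 1000
  = 97551 / 1000
  = 97.55 kW


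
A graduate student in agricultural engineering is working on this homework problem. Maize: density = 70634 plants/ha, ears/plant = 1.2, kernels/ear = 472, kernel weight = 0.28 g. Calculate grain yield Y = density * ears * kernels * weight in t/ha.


Y = density * ears * kernels * kw
  = 70634 * 1.2 * 472 * 0.28 g/ha
  = 11201987.33 g/ha
  = 11201.99 kg/ha = 11.20 t/ha


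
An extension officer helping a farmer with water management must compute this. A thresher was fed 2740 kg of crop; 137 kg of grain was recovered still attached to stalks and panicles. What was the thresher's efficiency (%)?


eta = (total - unthreshed) / total * 100
    = (2740 - 137) / 2740 * 100
    = 2603 / 2740 * 100
    = 95%


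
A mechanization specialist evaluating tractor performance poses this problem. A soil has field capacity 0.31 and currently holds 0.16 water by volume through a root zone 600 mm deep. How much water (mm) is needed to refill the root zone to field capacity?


SMD = (FC - theta) * D
    = (0.31 - 0.16) * 600
    = 0.150 * 600
    = 90 mm


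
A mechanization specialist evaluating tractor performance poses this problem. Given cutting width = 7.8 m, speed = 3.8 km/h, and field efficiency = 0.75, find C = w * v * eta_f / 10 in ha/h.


C = w * v * eta_f / 10
  = 7.8 * 3.8 * 0.75 / 10
  = 22.23 / 10
  = 2.22 ha/h


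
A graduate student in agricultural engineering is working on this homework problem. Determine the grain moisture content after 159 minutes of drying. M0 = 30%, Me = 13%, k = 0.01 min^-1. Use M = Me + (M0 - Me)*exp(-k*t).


M = Me + (M0 - Me) * e^(-k*t)
  = 13 + (30 - 13) * e^(-0.01*159)
  = 13 + 17 * e^(-1.590)
  = 13 + 17 * 0.20393
  = 13 + 3.4667
  = 16.47%


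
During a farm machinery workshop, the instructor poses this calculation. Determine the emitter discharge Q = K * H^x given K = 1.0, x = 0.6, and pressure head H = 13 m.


Q = K * H^x
  = 1.0 * 13^0.6
  = 1.0 * 4.6598
  = 4.66 L/h


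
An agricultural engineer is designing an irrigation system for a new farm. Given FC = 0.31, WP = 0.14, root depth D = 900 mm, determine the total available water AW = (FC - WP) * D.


AW = (FC - WP) * D
   = (0.31 - 0.14) * 900
   = 0.17 * 900
   = 153 mm


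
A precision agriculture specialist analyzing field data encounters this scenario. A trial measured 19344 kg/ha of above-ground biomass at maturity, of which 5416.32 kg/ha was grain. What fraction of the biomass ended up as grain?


HI = grain_yield / biomass
   = 5416.32 / 19344
   = 0.28


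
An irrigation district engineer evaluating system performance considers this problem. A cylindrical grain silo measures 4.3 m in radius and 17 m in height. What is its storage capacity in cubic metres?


V = pi * r^2 * h
  = pi * 4.3^2 * 17
  = pi * 18.49 * 17
  = 987.50 m^3


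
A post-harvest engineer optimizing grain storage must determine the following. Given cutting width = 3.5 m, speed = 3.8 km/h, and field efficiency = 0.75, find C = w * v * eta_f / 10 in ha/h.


C = w * v * eta_f / 10
  = 3.5 * 3.8 * 0.75 / 10
  = 9.98 / 10
  = 1.00 ha/h


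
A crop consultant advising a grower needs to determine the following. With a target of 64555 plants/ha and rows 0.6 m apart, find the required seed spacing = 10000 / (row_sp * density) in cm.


spacing = 10000 / (row_sp * density)
        = 10000 / (0.6 * 64555)
        = 10000 / 38733
        = 0.25818 m = 25.82 cm


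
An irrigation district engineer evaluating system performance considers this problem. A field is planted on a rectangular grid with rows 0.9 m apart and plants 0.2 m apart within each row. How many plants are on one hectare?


D = 10000 / (row_sp * plant_sp)
  = 10000 / (0.9 * 0.2)
  = 10000 / 0.1800
  = 55555.56 plants/ha


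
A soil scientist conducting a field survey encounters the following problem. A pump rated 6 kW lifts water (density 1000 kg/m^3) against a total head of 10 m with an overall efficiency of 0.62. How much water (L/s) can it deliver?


Q = (P * 1000 * eta) / (rho * g * H)
  = (6 * 1000 * 0.62) / (1000 * 9.81 * 10)
  = 3720 / 98100
  = 0.03792 m^3/s = 37.92 L/s


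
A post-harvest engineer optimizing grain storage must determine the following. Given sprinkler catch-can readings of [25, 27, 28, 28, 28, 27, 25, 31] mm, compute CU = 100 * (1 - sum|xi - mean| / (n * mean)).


xbar = 219 / 8 = 27.375
sum|xi - xbar| = 11
CU = 100 * (1 - 11 / (8 * 27.375))
   = 100 * (1 - 0.0502)
   = 94.98%


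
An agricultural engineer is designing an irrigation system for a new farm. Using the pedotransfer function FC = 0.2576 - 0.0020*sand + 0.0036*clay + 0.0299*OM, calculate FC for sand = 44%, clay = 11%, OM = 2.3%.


FC = 0.2576 - 0.0020*44 + 0.0036*11 + 0.0299*2.3
   = 0.2576 - 0.0880 + 0.0396 + 0.0688
   = 0.2780


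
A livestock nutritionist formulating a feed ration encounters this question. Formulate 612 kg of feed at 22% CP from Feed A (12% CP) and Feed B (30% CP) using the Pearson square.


parts_A = CP_b - target = 30 - 22 = 8
parts_B = target - CP_a = 22 - 12 = 10
total_parts = 8 + 10 = 18
Feed A = 612 * 8 / 18 = 272 kg
Feed B = 612 * 10 / 18 = 340 kg

272 kg


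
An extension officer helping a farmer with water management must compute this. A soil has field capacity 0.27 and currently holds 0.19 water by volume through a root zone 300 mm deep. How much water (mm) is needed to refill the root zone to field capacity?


SMD = (FC - theta) * D
    = (0.27 - 0.19) * 300
    = 0.080 * 300
    = 24 mm


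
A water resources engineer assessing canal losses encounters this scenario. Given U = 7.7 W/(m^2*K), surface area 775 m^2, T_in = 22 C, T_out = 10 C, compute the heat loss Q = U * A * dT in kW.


dT = 22 - (10) = 12 K
Q = U * A * dT
  = 7.7 * 775 * 12
  = 71610 W = 71.61 kW


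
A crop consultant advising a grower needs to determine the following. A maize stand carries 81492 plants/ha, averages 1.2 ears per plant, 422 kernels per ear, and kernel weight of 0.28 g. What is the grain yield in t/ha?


Y = density * ears * kernels * kw
  = 81492 * 1.2 * 422 * 0.28 g/ha
  = 11554913.66 g/ha
  = 11554.91 kg/ha = 11.55 t/ha


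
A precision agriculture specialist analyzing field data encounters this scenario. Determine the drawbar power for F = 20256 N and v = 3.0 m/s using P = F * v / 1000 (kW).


P = F * v / 1000
  = 20256 * 3.0 / 1000
  = 60768 / 1000
  = 60.77 kW


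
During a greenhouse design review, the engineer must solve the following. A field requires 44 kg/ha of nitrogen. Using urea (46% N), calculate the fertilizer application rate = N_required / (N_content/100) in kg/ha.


Rate = N_required / (N_content / 100)
     = 44 / (46 / 100)
     = 44 / 0.46
     = 95.65 kg/ha


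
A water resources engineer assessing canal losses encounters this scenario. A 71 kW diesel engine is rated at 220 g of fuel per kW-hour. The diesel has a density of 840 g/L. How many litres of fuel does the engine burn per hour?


FC = P * BSFC / rho_fuel
   = 71 * 220 / 840
   = 15620 / 840
   = 18.60 L/h


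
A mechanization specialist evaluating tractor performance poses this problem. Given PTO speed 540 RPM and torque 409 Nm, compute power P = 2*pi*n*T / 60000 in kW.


P = 2*pi*n*T / 60000
  = 2*pi * 540 * 409 / 60000
  = 1387704.31 / 60000
  = 23.13 kW


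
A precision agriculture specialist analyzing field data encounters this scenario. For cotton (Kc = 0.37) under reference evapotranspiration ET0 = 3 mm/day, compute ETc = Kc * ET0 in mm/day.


ETc = Kc * ET0
    = 0.37 * 3
    = 1.11 mm/day


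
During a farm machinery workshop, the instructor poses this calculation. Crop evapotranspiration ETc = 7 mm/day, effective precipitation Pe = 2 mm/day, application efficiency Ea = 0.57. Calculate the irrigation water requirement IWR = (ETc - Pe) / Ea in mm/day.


IWR = (ETc - Pe) / Ea
    = (7 - 2) / 0.57
    = 5 / 0.57
    = 8.77 mm/day


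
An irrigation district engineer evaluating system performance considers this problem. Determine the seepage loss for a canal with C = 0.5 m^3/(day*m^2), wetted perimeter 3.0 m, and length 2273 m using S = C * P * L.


S = C * P * L
  = 0.5 * 3.0 * 2273
  = 3409.50 m^3/day


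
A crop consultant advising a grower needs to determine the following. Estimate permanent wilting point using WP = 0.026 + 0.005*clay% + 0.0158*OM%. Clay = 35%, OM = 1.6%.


WP = 0.026 + 0.005*35 + 0.0158*1.6
   = 0.026 + 0.1750 + 0.0253
   = 0.2263


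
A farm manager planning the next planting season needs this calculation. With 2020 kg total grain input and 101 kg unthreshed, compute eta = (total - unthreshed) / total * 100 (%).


eta = (total - unthreshed) / total * 100
    = (2020 - 101) / 2020 * 100
    = 1919 / 2020 * 100
    = 95%


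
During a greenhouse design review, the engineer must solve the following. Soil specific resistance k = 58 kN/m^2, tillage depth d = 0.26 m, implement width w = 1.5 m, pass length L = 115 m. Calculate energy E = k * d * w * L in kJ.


E = k * d * w * L
  = 58 * 0.26 * 1.5 * 115
  = 2601.30 kJ


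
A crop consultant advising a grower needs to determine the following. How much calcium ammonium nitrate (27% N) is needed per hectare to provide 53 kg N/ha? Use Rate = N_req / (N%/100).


Rate = N_required / (N_content / 100)
     = 53 / (27 / 100)
     = 53 / 0.27
     = 196.30 kg/ha


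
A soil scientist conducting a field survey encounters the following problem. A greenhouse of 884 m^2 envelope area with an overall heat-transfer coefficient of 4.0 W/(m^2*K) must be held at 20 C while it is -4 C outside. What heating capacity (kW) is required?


dT = 20 - (-4) = 24 K
Q = U * A * dT
  = 4.0 * 884 * 24
  = 84864 W = 84.86 kW


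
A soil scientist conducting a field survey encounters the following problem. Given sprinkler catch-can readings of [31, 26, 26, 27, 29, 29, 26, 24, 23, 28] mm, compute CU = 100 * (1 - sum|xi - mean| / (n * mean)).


xbar = 269 / 10 = 26.900
sum|xi - xbar| = 19
CU = 100 * (1 - 19 / (10 * 26.900))
   = 100 * (1 - 0.0706)
   = 92.94%


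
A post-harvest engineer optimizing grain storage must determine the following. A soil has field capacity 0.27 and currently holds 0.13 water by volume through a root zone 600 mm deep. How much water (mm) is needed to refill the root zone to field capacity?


SMD = (FC - theta) * D
    = (0.27 - 0.13) * 600
    = 0.140 * 600
    = 84 mm


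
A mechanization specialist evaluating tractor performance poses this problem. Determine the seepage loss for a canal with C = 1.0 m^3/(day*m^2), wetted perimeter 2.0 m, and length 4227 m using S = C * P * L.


S = C * P * L
  = 1.0 * 2.0 * 4227
  = 8454 m^3/day


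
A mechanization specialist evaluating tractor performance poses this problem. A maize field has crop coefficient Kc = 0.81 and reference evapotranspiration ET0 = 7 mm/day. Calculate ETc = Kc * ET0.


ETc = Kc * ET0
    = 0.81 * 7
    = 5.67 mm/day


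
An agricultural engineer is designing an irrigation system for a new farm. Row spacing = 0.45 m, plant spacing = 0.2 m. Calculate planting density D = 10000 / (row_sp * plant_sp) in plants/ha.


D = 10000 / (row_sp * plant_sp)
  = 10000 / (0.45 * 0.2)
  = 10000 / 0.0900
  = 111111.11 plants/ha


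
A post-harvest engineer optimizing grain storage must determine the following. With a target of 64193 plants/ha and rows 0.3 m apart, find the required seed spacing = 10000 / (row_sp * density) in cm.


spacing = 10000 / (row_sp * density)
        = 10000 / (0.3 * 64193)
        = 10000 / 19257.90
        = 0.51927 m = 51.93 cm


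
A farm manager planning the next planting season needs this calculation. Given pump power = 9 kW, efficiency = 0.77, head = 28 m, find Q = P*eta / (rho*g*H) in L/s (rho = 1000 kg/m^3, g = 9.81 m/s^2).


Q = (P * 1000 * eta) / (rho * g * H)
  = (9 * 1000 * 0.77) / (1000 * 9.81 * 28)
  = 6930 / 274680
  = 0.02523 m^3/s = 25.23 L/s


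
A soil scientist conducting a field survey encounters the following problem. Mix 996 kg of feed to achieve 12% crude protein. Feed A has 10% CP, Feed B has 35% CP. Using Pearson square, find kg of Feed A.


parts_A = CP_b - target = 35 - 12 = 23
parts_B = target - CP_a = 12 - 10 = 2
total_parts = 23 + 2 = 25
Feed A = 996 * 23 / 25 = 916.32 kg
Feed B = 996 * 2 / 25 = 79.68 kg

916.32 kg


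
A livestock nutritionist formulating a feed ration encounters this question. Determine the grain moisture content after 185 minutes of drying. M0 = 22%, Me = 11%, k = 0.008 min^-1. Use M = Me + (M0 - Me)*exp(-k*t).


M = Me + (M0 - Me) * e^(-k*t)
  = 11 + (22 - 11) * e^(-0.008*185)
  = 11 + 11 * e^(-1.480)
  = 11 + 11 * 0.22764
  = 11 + 2.5040
  = 13.50%


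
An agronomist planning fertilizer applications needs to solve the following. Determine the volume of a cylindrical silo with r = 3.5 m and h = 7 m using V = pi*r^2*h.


V = pi * r^2 * h
  = pi * 3.5^2 * 7
  = pi * 12.25 * 7
  = 269.39 m^3


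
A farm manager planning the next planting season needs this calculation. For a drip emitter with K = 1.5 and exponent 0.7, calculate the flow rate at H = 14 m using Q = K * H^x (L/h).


Q = K * H^x
  = 1.5 * 14^0.7
  = 1.5 * 6.3429
  = 9.51 L/h


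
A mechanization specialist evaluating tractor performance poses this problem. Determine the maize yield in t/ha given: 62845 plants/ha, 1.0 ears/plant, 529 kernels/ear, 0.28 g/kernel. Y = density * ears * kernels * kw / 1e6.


Y = density * ears * kernels * kw
  = 62845 * 1.0 * 529 * 0.28 g/ha
  = 9308601.40 g/ha
  = 9308.60 kg/ha = 9.31 t/ha


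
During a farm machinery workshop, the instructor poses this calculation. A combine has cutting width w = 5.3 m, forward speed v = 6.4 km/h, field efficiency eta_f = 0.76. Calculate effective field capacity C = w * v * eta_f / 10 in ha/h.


C = w * v * eta_f / 10
  = 5.3 * 6.4 * 0.76 / 10
  = 25.78 / 10
  = 2.58 ha/h


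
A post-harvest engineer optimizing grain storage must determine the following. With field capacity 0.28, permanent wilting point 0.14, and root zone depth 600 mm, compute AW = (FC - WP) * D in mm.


AW = (FC - WP) * D
   = (0.28 - 0.14) * 600
   = 0.14 * 600
   = 84 mm


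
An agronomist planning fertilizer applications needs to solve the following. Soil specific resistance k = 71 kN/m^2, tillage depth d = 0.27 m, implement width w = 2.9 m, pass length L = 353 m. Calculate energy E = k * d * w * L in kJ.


E = k * d * w * L
  = 71 * 0.27 * 2.9 * 353
  = 19624.33 kJ


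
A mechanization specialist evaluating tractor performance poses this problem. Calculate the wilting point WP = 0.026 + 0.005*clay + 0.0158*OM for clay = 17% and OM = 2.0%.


WP = 0.026 + 0.005*17 + 0.0158*2.0
   = 0.026 + 0.0850 + 0.0316
   = 0.1426


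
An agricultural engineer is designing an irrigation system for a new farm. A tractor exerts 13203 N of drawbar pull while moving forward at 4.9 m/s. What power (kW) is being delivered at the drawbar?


P = F * v / 1000
  = 13203 * 4.9 / 1000
  = 64694.70 / 1000
  = 64.69 kW


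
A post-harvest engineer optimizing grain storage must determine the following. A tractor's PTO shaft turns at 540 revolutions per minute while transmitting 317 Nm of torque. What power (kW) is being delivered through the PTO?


P = 2*pi*n*T / 60000
  = 2*pi * 540 * 317 / 60000
  = 1075555.66 / 60000
  = 17.93 kW


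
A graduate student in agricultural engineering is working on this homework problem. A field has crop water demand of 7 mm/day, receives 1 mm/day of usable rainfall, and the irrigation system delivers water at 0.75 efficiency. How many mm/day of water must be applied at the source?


IWR = (ETc - Pe) / Ea
    = (7 - 1) / 0.75
    = 6 / 0.75
    = 8 mm/day


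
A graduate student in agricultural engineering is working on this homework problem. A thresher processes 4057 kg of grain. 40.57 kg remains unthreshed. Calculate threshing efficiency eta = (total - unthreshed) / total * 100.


eta = (total - unthreshed) / total * 100
    = (4057 - 40.57) / 4057 * 100
    = 4016.43 / 4057 * 100
    = 99%


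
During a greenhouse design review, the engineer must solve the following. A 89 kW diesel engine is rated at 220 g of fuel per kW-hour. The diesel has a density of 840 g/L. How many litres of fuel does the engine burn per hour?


FC = P * BSFC / rho_fuel
   = 89 * 220 / 840
   = 19580 / 840
   = 23.31 L/h
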